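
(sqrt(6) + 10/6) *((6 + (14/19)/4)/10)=235/228 + 47 *sqrt(6)/76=2.55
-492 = -492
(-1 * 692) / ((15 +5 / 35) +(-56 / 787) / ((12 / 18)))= -1906114 / 41417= -46.02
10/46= 5/23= 0.22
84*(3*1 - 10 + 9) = 168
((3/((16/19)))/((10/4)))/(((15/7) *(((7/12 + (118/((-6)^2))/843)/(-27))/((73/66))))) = -33.82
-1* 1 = -1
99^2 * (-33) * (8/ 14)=-1293732/ 7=-184818.86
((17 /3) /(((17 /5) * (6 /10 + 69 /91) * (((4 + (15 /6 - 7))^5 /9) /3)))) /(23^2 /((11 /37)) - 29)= -200200 /330527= -0.61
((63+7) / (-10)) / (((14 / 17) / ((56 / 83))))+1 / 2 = -869 / 166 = -5.23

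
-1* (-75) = 75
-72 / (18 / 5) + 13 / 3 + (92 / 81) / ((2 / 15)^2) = 434 / 9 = 48.22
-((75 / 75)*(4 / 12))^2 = -0.11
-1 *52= -52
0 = 0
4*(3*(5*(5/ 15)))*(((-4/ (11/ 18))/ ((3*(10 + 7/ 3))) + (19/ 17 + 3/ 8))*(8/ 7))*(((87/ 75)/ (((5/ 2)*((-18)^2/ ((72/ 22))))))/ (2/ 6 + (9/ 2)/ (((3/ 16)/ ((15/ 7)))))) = 15544/ 5708175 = 0.00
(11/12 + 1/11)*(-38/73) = -2527/4818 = -0.52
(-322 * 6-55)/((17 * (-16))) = 1987/272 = 7.31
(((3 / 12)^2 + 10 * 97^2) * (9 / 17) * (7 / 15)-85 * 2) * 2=31383061 / 680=46151.56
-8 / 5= -1.60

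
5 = 5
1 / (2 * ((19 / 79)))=2.08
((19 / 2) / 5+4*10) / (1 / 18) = 3771 / 5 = 754.20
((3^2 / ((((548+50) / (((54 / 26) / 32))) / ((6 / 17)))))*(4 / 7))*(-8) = -729 / 462553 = -0.00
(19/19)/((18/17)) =17/18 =0.94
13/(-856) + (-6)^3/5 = -184961/4280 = -43.22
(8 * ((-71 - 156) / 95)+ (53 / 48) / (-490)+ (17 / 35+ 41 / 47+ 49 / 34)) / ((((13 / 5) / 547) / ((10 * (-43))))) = 1476287.58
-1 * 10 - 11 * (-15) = 155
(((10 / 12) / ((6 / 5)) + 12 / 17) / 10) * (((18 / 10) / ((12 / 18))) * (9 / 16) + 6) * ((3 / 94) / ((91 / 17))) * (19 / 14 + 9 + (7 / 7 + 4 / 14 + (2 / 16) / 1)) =226469963 / 3065753600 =0.07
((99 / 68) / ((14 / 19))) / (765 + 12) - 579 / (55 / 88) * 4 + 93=-4453754649 / 1232840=-3612.60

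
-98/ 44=-2.23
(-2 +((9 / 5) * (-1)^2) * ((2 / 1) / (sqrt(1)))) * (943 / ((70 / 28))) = 15088 / 25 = 603.52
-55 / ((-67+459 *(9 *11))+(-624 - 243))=-55 / 44507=-0.00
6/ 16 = 3/ 8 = 0.38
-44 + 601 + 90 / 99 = 6137 / 11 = 557.91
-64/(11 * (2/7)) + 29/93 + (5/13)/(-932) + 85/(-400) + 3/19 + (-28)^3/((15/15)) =-103488048361781/4709973840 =-21972.11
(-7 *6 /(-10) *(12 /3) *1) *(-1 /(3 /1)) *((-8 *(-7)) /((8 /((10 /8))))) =-49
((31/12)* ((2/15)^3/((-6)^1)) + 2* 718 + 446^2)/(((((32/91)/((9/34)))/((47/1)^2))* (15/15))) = 1223339713916411/3672000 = 333153516.86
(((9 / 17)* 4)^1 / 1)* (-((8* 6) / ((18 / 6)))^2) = -9216 / 17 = -542.12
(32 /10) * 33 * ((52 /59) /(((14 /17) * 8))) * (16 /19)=466752 /39235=11.90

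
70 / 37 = 1.89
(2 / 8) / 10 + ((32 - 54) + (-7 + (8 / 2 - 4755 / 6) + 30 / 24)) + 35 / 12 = -97597 / 120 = -813.31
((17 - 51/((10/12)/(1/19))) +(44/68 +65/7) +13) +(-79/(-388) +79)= 508444043/4386340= 115.92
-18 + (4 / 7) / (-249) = -31378 / 1743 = -18.00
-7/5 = -1.40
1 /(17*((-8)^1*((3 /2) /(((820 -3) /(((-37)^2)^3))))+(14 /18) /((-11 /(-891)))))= -817 /523407312429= -0.00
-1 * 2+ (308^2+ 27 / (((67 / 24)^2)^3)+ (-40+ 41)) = 8581158667478199 / 90458382169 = 94863.06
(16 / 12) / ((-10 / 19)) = -38 / 15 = -2.53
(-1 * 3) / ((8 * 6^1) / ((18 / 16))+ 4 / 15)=-45 / 644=-0.07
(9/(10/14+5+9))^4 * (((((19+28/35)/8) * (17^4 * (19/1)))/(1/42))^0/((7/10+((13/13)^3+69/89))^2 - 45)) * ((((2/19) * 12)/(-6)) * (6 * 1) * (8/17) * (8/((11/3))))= 57498257240524800/12313230359367199163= 0.00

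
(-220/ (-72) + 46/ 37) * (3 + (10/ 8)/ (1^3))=48671/ 2664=18.27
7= 7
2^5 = 32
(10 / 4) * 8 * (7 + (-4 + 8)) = 220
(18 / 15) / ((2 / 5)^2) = 15 / 2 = 7.50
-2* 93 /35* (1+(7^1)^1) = -1488 /35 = -42.51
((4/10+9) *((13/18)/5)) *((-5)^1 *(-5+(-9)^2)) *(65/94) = -3211/9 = -356.78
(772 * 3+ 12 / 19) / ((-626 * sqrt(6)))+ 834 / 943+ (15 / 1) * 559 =7907889 / 943 - 3668 * sqrt(6) / 5947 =8384.37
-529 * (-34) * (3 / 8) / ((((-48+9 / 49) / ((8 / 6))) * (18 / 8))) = -1762628 / 21087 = -83.59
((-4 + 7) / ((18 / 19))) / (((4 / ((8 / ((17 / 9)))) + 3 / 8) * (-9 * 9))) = -4 / 135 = -0.03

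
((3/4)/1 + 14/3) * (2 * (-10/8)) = -325/24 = -13.54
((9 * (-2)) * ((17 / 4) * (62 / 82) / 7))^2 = 22496049 / 329476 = 68.28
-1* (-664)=664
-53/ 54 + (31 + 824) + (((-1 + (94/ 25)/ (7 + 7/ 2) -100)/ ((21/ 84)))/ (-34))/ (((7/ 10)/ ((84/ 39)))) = 371932051/ 417690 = 890.45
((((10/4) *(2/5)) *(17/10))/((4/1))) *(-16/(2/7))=-119/5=-23.80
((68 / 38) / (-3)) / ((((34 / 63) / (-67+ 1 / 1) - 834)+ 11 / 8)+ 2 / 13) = 2450448 / 3419911669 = 0.00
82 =82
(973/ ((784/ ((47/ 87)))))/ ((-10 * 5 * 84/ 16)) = -6533/ 2557800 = -0.00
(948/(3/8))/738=1264/369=3.43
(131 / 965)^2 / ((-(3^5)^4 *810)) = -17161 / 2630054451095192250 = -0.00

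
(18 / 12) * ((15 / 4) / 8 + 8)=12.70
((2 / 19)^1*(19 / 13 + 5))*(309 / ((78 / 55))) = 475860 / 3211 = 148.20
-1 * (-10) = 10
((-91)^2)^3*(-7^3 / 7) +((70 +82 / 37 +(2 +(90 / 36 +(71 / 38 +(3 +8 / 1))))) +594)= -19561392124575767 / 703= -27825593349325.42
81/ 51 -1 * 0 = 27/ 17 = 1.59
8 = 8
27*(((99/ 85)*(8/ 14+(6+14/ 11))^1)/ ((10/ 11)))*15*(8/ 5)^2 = 154991232/ 14875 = 10419.58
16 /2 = 8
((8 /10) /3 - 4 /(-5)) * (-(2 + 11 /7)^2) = -2000 /147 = -13.61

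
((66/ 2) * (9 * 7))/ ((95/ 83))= 172557/ 95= 1816.39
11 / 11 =1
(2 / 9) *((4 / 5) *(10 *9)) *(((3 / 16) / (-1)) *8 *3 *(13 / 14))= -468 / 7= -66.86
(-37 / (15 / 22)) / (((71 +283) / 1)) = -407 / 2655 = -0.15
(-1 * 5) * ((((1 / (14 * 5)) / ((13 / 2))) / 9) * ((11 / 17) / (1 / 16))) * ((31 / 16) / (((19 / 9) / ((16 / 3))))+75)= -89056 / 88179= -1.01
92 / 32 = 23 / 8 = 2.88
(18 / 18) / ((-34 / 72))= -2.12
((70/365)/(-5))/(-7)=2/365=0.01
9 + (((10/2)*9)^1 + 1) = 55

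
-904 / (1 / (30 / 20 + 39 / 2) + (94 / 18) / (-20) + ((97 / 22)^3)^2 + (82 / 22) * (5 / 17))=-0.12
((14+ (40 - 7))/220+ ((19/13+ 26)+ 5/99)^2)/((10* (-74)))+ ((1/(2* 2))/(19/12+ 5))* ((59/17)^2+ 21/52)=-308052436713383/559685097457200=-0.55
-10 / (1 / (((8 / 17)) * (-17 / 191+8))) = -120880 / 3247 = -37.23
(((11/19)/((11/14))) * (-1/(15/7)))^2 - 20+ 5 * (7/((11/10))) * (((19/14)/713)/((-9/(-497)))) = -3511684151/212349225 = -16.54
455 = 455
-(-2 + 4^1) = -2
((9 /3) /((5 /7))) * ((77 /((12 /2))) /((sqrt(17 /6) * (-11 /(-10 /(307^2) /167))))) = 49 * sqrt(102) /267572911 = 0.00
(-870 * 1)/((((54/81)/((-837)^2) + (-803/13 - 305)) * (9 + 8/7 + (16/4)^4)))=0.01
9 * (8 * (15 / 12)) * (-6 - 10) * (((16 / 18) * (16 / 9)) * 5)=-102400 / 9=-11377.78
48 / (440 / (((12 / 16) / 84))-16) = 3 / 3079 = 0.00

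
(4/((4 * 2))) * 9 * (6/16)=27/16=1.69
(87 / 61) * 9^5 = 5137263 / 61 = 84217.43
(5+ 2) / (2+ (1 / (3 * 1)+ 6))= 0.84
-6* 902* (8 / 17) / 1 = -43296 / 17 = -2546.82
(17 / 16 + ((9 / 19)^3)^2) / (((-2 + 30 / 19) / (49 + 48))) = -78403454201 / 316940672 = -247.38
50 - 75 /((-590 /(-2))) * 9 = 2815 /59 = 47.71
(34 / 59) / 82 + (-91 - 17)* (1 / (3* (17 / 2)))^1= -173879 / 41123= -4.23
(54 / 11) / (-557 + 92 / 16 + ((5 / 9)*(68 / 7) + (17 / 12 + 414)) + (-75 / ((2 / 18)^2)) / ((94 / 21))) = -159894 / 48453185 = -0.00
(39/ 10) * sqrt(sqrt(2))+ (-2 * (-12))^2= 39 * 2^(1/ 4)/ 10+ 576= 580.64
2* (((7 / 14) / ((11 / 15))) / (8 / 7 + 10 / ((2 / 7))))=105 / 2783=0.04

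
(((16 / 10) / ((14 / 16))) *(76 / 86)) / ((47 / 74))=2.54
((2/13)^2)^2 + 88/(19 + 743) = 1262780/10881741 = 0.12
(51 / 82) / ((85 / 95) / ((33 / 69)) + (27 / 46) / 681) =55650639 / 167472823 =0.33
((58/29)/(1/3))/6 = 1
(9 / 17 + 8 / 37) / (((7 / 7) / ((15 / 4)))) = 7035 / 2516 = 2.80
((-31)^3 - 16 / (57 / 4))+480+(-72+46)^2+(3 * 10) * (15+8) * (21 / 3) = -1356949 / 57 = -23806.12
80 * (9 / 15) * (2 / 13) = 7.38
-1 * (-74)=74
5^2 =25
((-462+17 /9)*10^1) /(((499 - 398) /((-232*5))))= 475600 /9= 52844.44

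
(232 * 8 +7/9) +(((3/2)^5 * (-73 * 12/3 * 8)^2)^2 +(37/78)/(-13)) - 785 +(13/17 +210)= 88799817947698580539/51714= 1717133038397698.51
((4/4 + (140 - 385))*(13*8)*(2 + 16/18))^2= 435304370176/81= 5374128026.86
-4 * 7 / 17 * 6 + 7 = -49 / 17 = -2.88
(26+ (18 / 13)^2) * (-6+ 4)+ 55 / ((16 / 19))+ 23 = 32.48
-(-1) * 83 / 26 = 83 / 26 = 3.19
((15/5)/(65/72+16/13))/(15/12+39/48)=14976/21967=0.68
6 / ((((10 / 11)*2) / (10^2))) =330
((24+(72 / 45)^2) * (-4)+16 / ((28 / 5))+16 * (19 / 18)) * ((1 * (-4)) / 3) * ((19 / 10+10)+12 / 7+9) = 431297848 / 165375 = 2608.00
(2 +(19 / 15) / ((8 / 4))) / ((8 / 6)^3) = 711 / 640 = 1.11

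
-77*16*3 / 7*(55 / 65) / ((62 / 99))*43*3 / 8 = -4635873 / 403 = -11503.41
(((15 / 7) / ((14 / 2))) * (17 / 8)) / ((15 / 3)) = 51 / 392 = 0.13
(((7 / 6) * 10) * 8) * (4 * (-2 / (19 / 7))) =-15680 / 57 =-275.09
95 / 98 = 0.97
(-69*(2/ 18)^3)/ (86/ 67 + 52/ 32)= -0.03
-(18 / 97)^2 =-324 / 9409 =-0.03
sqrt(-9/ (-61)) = 3*sqrt(61)/ 61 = 0.38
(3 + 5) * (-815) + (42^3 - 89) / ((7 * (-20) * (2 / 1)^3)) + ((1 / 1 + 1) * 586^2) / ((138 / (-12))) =-1708071257 / 25760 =-66307.11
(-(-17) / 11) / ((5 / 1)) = 17 / 55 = 0.31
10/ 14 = 5/ 7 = 0.71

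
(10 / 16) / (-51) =-5 / 408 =-0.01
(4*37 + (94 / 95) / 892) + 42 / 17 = 108383259 / 720290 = 150.47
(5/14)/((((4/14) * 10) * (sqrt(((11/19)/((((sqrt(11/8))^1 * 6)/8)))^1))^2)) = 57 * sqrt(22)/1408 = 0.19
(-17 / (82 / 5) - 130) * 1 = -10745 / 82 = -131.04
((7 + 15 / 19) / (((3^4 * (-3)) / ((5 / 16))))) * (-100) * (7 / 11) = 32375 / 50787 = 0.64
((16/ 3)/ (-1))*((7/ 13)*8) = -896/ 39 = -22.97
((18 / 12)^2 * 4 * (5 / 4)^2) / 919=0.02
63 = 63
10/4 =5/2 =2.50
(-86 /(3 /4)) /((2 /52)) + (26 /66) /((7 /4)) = -688636 /231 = -2981.11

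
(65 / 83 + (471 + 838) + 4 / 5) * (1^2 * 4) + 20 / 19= 5243.39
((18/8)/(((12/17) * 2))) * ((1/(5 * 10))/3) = 17/1600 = 0.01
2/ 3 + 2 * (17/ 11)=124/ 33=3.76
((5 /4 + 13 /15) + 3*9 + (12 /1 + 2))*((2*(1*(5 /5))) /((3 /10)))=2587 /9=287.44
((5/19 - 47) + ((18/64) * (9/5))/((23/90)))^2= 97927062489/48888064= 2003.09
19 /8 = 2.38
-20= -20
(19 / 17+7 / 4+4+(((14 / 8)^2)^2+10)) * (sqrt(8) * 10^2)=7423.65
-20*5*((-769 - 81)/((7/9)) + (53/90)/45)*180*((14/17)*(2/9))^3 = 3886398261760/32234193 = 120567.57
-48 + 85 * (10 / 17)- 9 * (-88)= 794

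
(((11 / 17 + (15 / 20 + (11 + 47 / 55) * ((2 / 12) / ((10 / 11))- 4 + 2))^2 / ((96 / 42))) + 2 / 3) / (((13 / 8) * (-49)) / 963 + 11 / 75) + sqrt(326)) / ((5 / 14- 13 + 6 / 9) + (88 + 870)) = 42 * sqrt(326) / 39733 + 1266827857065057 / 402867365705200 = 3.16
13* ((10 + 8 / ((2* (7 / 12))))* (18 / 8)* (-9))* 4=-124254 / 7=-17750.57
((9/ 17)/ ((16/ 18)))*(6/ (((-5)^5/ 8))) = -486/ 53125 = -0.01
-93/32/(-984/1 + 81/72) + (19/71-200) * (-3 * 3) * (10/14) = 6690327587/5210548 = 1284.00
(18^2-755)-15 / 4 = -434.75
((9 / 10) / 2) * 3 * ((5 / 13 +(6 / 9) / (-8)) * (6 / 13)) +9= 62109 / 6760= 9.19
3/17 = 0.18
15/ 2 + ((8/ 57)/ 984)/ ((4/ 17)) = 210347/ 28044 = 7.50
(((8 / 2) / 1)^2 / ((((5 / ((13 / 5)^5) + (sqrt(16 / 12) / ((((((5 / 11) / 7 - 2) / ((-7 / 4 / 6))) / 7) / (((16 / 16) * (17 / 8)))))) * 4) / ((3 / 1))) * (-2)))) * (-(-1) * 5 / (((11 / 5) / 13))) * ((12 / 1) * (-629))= -13103265978580658400000000 / 6238648101314158221659 + 169239046096336467211833600 * sqrt(3) / 567149827392196201969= 514748.32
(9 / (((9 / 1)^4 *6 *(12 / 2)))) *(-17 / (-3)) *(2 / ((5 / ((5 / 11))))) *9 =17 / 48114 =0.00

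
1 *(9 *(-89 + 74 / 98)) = -794.20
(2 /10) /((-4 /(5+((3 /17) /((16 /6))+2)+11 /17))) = -1049 /2720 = -0.39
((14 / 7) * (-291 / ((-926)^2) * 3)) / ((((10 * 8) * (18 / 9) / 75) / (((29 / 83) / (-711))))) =0.00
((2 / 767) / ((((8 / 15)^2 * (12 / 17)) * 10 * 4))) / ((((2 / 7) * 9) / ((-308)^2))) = 11.98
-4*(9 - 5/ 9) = -304/ 9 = -33.78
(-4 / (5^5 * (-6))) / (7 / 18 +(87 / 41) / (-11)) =5412 / 4971875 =0.00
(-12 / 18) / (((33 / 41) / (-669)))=18286 / 33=554.12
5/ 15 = 1/ 3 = 0.33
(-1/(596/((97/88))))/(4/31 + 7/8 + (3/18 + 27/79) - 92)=712659/34868053220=0.00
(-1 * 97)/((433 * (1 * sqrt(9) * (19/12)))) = -388/8227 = -0.05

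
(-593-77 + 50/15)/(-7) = 2000/21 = 95.24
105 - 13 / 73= 7652 / 73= 104.82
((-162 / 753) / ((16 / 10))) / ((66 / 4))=-0.01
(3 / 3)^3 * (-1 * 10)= -10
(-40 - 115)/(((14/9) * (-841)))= 1395/11774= 0.12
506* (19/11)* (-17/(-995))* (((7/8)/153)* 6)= 3059/5970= 0.51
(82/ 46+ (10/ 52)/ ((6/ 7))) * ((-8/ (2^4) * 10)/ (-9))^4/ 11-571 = -147855691283/ 258949548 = -570.98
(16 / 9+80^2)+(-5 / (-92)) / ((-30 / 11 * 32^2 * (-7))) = 6401.78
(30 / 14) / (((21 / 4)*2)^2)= 20 / 1029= 0.02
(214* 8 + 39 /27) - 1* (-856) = 23125 /9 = 2569.44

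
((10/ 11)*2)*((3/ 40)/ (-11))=-3/ 242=-0.01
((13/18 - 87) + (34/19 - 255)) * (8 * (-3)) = 464420/57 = 8147.72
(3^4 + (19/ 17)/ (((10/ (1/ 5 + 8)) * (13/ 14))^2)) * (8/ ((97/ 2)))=13.50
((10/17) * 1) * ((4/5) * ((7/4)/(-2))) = -7/17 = -0.41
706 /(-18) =-353 /9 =-39.22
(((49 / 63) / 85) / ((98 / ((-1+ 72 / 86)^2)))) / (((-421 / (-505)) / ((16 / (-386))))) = -2828 / 22986229941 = -0.00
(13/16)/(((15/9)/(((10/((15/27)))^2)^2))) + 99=256374/5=51274.80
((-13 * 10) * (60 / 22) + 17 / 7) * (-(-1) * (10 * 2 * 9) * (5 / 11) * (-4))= 97606800 / 847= 115238.25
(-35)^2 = 1225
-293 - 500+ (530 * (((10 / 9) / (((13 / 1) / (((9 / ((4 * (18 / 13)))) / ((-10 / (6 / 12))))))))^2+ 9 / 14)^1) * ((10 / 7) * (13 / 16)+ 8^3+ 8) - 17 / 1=718439431615 / 4064256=176770.22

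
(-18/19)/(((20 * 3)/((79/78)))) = -79/4940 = -0.02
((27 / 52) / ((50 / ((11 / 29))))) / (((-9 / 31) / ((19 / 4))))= -19437 / 301600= -0.06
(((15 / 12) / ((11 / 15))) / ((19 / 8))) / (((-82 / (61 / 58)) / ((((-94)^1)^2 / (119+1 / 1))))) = -673745 / 994004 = -0.68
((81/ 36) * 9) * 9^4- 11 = 531397/ 4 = 132849.25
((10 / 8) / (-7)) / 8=-0.02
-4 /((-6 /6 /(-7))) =-28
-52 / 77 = -0.68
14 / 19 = 0.74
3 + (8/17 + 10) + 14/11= 2757/187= 14.74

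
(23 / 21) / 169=23 / 3549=0.01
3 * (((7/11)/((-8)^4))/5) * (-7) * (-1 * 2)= 0.00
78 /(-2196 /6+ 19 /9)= -702 /3275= -0.21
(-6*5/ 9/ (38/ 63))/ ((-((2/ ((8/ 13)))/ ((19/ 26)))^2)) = 7980/ 28561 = 0.28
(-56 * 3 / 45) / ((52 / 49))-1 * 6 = -1856 / 195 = -9.52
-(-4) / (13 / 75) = 23.08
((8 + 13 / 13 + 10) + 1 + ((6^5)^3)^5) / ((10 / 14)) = 160857686692659385509262775337714067335133797712347248197772 / 5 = 32171537338531877101852560000000000000000000000000000000000.00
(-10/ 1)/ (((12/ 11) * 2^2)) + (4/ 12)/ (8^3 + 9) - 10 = -51229/ 4168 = -12.29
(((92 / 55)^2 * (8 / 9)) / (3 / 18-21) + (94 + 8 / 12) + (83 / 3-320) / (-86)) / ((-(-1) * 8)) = 9555294161 / 780450000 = 12.24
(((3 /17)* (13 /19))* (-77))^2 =9018009 /104329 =86.44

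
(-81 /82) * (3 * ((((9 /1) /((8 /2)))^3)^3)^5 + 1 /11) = -23329846617498455414680848644757094446759855321 /1116621915435413007959010050048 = -20893237267693486.14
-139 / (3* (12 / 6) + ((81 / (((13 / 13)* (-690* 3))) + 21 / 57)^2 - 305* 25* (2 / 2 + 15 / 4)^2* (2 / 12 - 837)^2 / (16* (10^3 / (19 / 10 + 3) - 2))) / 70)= 4239172712388096000 / 16233851120562236777657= 0.00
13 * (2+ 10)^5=3234816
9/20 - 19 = -371/20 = -18.55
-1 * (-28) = 28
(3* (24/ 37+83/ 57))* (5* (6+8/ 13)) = 1908770/ 9139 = 208.86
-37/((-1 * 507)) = 37/507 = 0.07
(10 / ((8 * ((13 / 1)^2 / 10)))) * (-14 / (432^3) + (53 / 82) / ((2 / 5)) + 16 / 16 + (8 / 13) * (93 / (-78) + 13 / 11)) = 200430999384875 / 1038487304245248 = 0.19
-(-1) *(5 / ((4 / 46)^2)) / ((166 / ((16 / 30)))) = 529 / 249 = 2.12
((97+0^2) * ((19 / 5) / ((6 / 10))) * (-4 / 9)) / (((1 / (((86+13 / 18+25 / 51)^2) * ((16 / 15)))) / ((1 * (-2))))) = 42002469467744 / 9480645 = 4430338.81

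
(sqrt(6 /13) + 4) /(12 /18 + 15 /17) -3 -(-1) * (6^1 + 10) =51 * sqrt(78) /1027 + 1231 /79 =16.02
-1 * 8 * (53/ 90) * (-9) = 212/ 5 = 42.40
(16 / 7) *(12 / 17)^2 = 2304 / 2023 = 1.14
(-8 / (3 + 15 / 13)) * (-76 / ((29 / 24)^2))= 252928 / 2523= 100.25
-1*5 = -5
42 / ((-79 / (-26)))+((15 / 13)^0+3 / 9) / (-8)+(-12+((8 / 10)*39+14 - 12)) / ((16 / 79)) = 1121779 / 9480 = 118.33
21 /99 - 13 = -422 /33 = -12.79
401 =401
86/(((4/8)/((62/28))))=2666/7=380.86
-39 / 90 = -13 / 30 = -0.43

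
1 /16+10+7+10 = 433 /16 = 27.06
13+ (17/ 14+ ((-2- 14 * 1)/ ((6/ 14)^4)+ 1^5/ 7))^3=-105766402.44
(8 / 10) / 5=4 / 25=0.16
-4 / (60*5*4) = -1 / 300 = -0.00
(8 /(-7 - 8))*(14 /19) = -112 /285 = -0.39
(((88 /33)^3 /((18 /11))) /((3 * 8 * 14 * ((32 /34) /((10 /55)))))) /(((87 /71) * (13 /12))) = 9656 /1923831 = 0.01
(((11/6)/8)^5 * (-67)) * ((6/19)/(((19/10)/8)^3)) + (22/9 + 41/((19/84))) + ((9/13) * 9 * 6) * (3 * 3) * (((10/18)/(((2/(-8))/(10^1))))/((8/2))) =-29624061795049/17565185664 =-1686.52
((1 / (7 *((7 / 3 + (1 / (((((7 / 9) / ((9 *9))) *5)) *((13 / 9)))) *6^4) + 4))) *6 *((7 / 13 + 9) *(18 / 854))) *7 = 100440 / 1556586593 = 0.00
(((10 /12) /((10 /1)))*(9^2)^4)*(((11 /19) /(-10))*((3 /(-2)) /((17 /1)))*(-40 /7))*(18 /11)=-387420489 /2261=-171349.18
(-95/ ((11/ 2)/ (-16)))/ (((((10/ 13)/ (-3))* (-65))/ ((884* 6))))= 4837248/ 55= 87949.96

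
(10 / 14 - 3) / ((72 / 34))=-68 / 63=-1.08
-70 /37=-1.89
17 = 17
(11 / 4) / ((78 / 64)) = 88 / 39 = 2.26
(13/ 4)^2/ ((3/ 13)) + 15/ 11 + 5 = 27527/ 528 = 52.13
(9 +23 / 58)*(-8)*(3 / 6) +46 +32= 1172 / 29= 40.41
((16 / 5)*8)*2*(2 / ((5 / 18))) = 9216 / 25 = 368.64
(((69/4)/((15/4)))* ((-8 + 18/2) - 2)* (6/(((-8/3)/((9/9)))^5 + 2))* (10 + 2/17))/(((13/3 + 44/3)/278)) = 801730872/26067715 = 30.76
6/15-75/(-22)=419/110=3.81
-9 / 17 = -0.53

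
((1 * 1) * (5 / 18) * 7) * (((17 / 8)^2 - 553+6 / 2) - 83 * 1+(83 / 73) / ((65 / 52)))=-102621029 / 84096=-1220.28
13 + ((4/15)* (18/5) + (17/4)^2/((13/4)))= 25373/1300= 19.52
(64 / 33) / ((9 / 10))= 640 / 297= 2.15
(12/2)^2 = 36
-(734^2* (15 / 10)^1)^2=-653080561956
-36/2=-18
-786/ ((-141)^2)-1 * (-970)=6427928/ 6627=969.96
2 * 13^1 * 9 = 234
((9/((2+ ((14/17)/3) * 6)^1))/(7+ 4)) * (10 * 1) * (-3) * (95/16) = -218025/5456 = -39.96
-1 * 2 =-2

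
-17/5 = -3.40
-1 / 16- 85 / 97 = -1457 / 1552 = -0.94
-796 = -796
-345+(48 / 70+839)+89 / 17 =297453 / 595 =499.92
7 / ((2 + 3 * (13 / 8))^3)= 3584 / 166375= 0.02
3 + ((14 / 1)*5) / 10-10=0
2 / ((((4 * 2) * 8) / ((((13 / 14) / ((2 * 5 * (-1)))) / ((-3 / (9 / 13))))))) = 3 / 4480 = 0.00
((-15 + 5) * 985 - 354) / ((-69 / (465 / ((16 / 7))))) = 2767835 / 92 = 30085.16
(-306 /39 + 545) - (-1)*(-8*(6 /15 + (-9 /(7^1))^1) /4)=245211 /455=538.93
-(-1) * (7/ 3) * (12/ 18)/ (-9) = -14/ 81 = -0.17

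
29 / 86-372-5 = -32393 / 86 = -376.66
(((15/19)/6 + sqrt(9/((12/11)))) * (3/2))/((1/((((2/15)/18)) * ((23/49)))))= 0.02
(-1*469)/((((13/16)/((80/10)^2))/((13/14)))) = -34304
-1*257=-257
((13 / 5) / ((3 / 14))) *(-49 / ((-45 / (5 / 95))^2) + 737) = 98055298432 / 10965375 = 8942.27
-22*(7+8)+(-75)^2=5295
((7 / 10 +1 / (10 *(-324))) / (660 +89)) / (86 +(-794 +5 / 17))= -38539 / 29196349560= -0.00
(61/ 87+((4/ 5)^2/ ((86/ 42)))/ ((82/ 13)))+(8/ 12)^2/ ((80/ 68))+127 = 1473935569/ 11503575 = 128.13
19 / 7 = 2.71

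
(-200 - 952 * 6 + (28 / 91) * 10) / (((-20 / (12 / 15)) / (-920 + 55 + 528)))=-79652.28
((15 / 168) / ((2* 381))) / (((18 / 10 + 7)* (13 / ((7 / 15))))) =5 / 10460736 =0.00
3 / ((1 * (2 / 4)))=6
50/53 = 0.94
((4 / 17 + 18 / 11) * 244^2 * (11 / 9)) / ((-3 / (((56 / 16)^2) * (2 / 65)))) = -102104240 / 5967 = -17111.49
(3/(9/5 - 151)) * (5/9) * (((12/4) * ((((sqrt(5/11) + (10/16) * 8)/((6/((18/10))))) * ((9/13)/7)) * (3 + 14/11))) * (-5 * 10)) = 158625 * sqrt(55)/8214206 + 793125/746746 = 1.21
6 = 6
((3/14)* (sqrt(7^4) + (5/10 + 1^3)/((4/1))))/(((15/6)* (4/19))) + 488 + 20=118295/224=528.10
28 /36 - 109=-108.22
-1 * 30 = -30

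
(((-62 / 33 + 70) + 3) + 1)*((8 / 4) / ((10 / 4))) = 1904 / 33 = 57.70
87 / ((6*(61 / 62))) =899 / 61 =14.74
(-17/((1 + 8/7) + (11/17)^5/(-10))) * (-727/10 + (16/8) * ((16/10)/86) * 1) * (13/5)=13726045849971/9109601299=1506.77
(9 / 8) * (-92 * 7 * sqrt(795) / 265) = -1449 * sqrt(795) / 530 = -77.09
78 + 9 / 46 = 78.20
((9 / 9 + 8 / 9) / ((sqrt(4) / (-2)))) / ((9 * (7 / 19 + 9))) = -323 / 14418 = -0.02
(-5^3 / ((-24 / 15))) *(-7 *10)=-21875 / 4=-5468.75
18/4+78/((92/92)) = 165/2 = 82.50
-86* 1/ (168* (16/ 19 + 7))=-817/ 12516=-0.07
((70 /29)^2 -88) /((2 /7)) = -241878 /841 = -287.61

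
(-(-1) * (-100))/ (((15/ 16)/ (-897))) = 95680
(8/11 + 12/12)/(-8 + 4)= -19/44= -0.43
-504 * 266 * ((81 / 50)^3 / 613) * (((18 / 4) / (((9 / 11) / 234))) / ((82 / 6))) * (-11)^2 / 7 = -594380255943474 / 392703125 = -1513561.31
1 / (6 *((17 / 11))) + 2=215 / 102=2.11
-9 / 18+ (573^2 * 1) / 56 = 328301 / 56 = 5862.52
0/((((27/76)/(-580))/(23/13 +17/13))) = 0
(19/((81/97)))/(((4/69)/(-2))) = -42389/54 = -784.98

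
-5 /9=-0.56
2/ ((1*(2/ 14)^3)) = 686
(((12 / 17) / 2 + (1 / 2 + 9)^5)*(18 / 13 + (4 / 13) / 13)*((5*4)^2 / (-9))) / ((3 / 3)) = -7366428125 / 1521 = -4843148.01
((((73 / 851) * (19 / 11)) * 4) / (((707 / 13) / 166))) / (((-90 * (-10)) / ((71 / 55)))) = 212513366 / 81900559125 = 0.00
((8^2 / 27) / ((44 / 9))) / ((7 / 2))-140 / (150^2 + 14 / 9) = 3094694 / 23390367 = 0.13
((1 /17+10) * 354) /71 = 60534 /1207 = 50.15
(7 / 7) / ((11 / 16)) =16 / 11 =1.45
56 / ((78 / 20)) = 560 / 39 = 14.36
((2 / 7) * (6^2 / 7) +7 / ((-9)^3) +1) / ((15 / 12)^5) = 89974784 / 111628125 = 0.81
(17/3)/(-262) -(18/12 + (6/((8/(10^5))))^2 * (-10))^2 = -4973906249734725000003571/1572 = -3164062499831250000002.27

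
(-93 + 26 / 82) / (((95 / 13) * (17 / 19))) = -9880 / 697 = -14.18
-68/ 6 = -34/ 3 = -11.33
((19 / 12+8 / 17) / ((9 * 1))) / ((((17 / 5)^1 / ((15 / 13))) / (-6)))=-10475 / 22542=-0.46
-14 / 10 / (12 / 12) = -7 / 5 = -1.40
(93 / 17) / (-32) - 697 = -697.17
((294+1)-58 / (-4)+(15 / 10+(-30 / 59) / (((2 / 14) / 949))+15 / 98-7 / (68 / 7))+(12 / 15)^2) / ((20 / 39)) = -587809135563 / 98294000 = -5980.11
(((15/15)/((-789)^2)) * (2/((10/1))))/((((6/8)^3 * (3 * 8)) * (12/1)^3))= 0.00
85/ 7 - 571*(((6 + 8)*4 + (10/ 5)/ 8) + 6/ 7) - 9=-912941/ 28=-32605.04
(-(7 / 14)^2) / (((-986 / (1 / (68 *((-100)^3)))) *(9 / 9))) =-1 / 268192000000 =-0.00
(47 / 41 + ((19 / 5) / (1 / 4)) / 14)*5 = 3203 / 287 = 11.16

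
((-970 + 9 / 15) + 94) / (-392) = 4377 / 1960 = 2.23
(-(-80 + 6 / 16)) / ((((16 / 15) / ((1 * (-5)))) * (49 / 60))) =-14625 / 32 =-457.03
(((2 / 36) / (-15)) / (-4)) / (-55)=-0.00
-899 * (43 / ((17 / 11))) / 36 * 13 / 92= -5527951 / 56304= -98.18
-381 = -381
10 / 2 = 5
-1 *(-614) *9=5526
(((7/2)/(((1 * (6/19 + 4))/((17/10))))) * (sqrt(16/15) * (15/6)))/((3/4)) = 2261 * sqrt(15)/1845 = 4.75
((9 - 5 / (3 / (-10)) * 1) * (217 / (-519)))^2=279190681 / 2424249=115.17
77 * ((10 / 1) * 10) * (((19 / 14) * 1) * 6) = 62700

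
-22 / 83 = -0.27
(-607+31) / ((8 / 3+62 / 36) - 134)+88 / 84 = 269054 / 48993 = 5.49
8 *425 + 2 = 3402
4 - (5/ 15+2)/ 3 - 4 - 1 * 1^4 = -16/ 9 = -1.78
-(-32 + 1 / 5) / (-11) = -2.89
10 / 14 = 5 / 7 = 0.71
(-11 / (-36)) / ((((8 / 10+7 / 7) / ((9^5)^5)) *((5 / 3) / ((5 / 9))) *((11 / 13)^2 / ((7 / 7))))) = 2496394237035454475353335 / 44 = 56736232659896692621666.70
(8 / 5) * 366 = 585.60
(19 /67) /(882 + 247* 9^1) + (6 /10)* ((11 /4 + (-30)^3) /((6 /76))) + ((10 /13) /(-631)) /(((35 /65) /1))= -377074294553983 /1837781190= -205179.10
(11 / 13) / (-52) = -11 / 676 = -0.02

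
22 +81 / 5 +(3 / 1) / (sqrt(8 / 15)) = 3*sqrt(30) / 4 +191 / 5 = 42.31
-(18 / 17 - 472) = 8006 / 17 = 470.94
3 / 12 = 1 / 4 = 0.25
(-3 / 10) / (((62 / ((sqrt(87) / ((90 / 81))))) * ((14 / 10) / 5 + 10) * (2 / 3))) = -81 * sqrt(87) / 127472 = -0.01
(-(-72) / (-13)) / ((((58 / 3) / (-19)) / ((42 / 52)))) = 21546 / 4901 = 4.40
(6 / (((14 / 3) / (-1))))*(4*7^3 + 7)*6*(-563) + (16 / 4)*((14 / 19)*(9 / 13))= 5989196.04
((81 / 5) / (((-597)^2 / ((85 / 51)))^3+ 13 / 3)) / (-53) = -6075 / 194359993226485899322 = -0.00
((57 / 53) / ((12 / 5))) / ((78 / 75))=2375 / 5512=0.43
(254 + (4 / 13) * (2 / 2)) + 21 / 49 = 23181 / 91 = 254.74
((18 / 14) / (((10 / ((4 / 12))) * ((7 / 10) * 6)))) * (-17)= -0.17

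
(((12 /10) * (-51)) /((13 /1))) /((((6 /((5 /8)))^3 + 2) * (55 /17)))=-13005 /7925203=-0.00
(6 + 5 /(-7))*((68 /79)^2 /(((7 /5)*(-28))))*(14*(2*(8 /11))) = -6843520 /3363899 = -2.03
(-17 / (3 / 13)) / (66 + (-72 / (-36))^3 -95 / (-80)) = -3536 / 3609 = -0.98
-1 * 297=-297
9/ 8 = 1.12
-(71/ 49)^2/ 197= -5041/ 472997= -0.01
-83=-83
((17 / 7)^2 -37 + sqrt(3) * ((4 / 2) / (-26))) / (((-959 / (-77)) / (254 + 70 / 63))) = -1832864 / 2877 -25256 * sqrt(3) / 16029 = -639.80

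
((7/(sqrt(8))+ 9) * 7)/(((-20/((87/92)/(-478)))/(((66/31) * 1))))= 140679 * sqrt(2)/54530240+ 180873/13632560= 0.02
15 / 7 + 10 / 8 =95 / 28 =3.39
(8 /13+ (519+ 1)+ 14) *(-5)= -34750 /13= -2673.08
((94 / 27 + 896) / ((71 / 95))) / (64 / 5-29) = -11535850 / 155277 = -74.29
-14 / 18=-7 / 9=-0.78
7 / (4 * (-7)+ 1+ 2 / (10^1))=-35 / 134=-0.26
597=597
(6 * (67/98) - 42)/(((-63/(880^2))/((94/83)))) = 45059238400/85407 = 527582.50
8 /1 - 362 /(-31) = 610 /31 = 19.68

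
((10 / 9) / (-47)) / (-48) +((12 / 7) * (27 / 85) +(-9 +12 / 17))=-7.75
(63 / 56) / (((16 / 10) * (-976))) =-45 / 62464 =-0.00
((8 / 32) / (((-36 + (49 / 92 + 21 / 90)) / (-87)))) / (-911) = -30015 / 44295553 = -0.00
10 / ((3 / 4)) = 13.33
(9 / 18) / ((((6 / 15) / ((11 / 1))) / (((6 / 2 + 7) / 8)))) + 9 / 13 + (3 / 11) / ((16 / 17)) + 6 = 13825 / 572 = 24.17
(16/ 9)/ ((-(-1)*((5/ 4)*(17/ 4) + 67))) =256/ 10413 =0.02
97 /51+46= 47.90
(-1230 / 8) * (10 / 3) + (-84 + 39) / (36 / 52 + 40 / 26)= -30895 / 58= -532.67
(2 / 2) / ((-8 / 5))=-5 / 8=-0.62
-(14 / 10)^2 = -49 / 25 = -1.96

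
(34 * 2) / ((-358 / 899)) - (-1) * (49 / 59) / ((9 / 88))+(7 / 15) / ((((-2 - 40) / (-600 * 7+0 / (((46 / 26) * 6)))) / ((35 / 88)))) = -301279681 / 2091078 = -144.08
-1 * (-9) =9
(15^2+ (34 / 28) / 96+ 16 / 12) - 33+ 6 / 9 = 260753 / 1344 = 194.01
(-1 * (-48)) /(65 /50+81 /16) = 3840 /509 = 7.54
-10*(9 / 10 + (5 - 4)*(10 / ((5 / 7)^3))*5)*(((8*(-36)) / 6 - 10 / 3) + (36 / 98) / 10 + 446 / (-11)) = 1025451883 / 8085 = 126833.88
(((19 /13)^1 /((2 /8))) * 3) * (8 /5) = 1824 /65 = 28.06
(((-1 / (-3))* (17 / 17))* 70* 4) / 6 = 140 / 9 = 15.56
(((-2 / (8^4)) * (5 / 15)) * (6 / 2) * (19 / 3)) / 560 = -19 / 3440640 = -0.00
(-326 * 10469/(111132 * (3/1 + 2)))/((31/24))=-6825788/1435455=-4.76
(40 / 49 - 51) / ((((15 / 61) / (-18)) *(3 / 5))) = 299998 / 49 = 6122.41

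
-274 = -274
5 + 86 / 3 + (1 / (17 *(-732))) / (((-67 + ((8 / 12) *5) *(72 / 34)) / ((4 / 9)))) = 56502532 / 1678293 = 33.67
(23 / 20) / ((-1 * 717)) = -23 / 14340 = -0.00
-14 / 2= -7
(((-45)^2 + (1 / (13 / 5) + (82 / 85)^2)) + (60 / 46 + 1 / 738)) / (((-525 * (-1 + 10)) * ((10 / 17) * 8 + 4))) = -461800221509 / 9368756865000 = -0.05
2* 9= 18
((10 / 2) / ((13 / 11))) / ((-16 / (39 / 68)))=-165 / 1088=-0.15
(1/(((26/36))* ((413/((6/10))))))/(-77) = -54/2067065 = -0.00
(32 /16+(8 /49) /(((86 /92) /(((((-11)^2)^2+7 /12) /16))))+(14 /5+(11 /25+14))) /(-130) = -113188529 /82173000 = -1.38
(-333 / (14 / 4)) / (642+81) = -222 / 1687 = -0.13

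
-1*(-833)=833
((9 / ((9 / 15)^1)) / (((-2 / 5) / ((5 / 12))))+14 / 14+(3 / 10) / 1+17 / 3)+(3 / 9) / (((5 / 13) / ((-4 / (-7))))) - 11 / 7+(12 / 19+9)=-1643 / 15960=-0.10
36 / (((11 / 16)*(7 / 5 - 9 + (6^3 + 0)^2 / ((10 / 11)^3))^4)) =8789062500 / 2494838102381144870211238091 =0.00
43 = 43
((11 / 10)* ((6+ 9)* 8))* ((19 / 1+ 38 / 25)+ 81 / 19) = 1553904 / 475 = 3271.38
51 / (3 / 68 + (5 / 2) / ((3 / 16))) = 10404 / 2729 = 3.81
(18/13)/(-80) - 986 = -512729/520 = -986.02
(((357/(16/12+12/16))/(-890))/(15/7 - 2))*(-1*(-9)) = -134946/11125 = -12.13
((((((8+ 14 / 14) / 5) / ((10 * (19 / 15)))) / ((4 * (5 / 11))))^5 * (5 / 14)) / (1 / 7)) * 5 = 2310905821257 / 63388134400000000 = 0.00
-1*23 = -23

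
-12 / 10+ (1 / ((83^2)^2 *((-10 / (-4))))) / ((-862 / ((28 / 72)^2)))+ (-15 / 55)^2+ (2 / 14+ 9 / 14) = -9539954845075201 / 28066487508661140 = -0.34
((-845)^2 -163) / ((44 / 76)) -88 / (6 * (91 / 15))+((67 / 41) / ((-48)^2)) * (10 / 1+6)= 7287100497179 / 5909904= 1233031.96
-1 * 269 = -269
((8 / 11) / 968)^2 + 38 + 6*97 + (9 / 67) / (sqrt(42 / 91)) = 3*sqrt(78) / 134 + 1098367821 / 1771561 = 620.20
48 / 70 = 24 / 35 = 0.69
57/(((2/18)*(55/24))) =223.85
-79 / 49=-1.61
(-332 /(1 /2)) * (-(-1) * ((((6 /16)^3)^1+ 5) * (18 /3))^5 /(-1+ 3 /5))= 42510545572.86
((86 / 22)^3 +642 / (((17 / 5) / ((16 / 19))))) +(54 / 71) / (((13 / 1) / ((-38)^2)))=120322666171 / 396809699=303.23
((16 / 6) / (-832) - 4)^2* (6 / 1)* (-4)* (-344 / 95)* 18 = 402480258 / 16055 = 25068.84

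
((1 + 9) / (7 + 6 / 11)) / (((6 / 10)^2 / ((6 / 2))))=2750 / 249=11.04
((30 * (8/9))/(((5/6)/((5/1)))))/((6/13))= 1040/3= 346.67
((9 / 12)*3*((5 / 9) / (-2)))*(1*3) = -15 / 8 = -1.88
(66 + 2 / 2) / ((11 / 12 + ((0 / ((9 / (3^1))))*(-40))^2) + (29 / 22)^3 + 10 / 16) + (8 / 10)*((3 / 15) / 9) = 241022728 / 13771575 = 17.50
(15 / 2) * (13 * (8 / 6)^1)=130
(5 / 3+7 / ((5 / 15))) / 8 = 17 / 6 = 2.83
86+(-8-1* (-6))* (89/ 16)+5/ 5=607/ 8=75.88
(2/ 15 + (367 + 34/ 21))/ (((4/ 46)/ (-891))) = -264489489/ 70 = -3778421.27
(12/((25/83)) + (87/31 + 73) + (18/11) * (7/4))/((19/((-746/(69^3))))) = -753682681/53210245275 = -0.01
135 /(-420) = -9 /28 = -0.32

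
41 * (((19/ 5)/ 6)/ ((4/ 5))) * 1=779/ 24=32.46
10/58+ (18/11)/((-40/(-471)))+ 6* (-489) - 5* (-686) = 3288511/6380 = 515.44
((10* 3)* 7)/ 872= 105/ 436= 0.24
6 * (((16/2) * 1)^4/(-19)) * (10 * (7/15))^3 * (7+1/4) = -162971648/171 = -953050.57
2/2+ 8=9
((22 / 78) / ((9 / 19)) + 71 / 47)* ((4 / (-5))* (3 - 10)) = 972832 / 82485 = 11.79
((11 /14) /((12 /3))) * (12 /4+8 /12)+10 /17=3737 /2856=1.31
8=8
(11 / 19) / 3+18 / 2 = 524 / 57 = 9.19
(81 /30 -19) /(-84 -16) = 163 /1000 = 0.16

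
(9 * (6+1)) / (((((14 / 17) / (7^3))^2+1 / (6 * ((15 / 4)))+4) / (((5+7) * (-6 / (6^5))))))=-72858345 / 505151912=-0.14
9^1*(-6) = -54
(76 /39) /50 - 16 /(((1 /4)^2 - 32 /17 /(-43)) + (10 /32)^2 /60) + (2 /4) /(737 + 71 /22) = -114068255794079 /769476753825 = -148.24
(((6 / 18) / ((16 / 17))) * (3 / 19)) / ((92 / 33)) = 561 / 27968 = 0.02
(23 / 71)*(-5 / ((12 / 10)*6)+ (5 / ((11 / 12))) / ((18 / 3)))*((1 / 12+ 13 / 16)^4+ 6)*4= 68951475635 / 37312856064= 1.85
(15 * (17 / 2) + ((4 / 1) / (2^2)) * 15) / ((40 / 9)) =513 / 16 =32.06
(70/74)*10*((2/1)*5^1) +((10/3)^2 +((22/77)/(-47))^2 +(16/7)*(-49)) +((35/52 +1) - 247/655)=-5.00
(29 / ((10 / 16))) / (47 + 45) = 58 / 115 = 0.50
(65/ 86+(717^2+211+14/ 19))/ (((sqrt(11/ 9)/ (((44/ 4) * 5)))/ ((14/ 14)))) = 12605529585 * sqrt(11)/ 1634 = 25586176.20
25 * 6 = 150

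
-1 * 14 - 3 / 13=-185 / 13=-14.23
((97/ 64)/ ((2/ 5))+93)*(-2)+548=22683/ 64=354.42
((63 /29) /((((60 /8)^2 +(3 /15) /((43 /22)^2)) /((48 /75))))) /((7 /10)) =2130048 /60379769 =0.04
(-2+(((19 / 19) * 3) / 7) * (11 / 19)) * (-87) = 20271 / 133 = 152.41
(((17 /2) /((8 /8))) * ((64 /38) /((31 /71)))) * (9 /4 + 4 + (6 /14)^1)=902836 /4123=218.98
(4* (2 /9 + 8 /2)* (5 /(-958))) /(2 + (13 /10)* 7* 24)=-0.00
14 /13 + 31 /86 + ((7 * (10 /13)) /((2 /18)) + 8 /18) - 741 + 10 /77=-535002179 /774774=-690.53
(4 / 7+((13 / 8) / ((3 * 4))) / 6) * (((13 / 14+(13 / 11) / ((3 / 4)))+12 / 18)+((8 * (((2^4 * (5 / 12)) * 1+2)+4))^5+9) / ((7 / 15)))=684015780825472175 / 50295168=13600029744.91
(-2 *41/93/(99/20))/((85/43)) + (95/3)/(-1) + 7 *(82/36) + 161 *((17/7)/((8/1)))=41399485/1252152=33.06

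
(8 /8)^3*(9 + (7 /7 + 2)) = 12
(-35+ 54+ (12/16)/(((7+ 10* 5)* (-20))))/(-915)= -28879/1390800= -0.02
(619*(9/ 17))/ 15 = 1857/ 85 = 21.85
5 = 5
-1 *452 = -452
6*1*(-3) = -18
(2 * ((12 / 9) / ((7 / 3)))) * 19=152 / 7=21.71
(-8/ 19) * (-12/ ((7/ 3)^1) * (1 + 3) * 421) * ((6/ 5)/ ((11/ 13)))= 37829376/ 7315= 5171.48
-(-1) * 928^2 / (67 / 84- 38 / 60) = 120565760 / 23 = 5241989.57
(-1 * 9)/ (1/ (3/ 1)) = -27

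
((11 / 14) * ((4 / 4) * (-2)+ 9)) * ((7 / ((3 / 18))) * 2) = 462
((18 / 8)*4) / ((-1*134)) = -9 / 134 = -0.07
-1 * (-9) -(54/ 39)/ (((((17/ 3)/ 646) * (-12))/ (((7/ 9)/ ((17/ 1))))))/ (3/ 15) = 12.01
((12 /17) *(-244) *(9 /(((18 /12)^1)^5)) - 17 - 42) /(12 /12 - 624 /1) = 40259 /95319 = 0.42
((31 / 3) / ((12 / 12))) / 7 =31 / 21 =1.48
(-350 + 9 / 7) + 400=359 / 7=51.29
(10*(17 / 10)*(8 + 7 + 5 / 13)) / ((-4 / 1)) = -65.38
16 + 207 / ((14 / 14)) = 223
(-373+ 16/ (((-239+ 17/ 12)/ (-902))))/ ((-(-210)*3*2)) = -0.25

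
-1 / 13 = -0.08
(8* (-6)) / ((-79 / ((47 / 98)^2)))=26508 / 189679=0.14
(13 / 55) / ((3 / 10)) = 26 / 33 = 0.79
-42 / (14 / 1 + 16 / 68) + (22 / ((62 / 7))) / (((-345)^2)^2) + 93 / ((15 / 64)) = 20929258333450442 / 53140231794375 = 393.85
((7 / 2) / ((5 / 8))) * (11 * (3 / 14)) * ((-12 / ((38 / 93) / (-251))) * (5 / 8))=2310957 / 38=60814.66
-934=-934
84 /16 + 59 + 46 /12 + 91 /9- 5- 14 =2131 /36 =59.19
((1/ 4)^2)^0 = 1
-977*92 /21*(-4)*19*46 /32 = 9819827 /21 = 467610.81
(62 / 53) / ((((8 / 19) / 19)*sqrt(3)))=30.48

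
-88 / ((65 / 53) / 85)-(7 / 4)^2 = -1269245 / 208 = -6102.14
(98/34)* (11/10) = 539/170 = 3.17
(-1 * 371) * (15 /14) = -397.50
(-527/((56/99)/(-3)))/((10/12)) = 469557/140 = 3353.98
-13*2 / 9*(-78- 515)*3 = 15418 / 3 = 5139.33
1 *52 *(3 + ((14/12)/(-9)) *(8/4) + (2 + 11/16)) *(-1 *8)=-60970/27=-2258.15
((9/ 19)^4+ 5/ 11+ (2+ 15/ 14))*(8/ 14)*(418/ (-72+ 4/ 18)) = -75996738/ 6385729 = -11.90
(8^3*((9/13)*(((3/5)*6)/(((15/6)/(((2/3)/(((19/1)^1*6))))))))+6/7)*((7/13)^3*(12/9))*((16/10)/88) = 10850168/746156125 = 0.01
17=17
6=6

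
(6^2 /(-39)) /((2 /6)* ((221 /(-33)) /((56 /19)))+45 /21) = -66528 /99853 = -0.67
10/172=5/86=0.06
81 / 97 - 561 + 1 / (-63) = -3423265 / 6111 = -560.18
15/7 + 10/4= 65/14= 4.64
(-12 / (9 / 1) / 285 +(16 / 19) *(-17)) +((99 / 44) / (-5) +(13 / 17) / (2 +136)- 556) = -570.76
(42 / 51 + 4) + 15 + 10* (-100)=-16663 / 17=-980.18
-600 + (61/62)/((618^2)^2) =-5426213034067139/9043688390112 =-600.00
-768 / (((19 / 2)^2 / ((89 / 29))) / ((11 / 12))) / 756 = -62656 / 1978641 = -0.03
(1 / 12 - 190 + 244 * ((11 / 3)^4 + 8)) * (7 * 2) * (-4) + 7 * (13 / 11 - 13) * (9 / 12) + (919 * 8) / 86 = -196811076227 / 76626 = -2568463.40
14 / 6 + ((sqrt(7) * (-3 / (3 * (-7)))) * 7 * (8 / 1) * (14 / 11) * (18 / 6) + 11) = 94.15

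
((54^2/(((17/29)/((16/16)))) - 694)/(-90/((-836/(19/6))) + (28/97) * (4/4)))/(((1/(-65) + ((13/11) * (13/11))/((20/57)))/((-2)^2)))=7816307168384/1139645371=6858.54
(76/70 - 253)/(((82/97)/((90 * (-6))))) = 46183446/287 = 160917.93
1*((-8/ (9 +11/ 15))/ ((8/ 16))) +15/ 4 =615/ 292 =2.11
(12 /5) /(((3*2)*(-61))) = -2 /305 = -0.01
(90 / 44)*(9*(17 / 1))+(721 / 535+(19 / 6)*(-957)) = -15984824 / 5885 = -2716.20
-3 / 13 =-0.23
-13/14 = -0.93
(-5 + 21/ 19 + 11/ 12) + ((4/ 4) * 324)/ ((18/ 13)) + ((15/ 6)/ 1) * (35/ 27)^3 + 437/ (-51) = 5795570719/ 25430436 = 227.90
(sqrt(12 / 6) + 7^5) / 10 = sqrt(2) / 10 + 16807 / 10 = 1680.84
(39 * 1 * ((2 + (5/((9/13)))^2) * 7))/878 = 399217/23706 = 16.84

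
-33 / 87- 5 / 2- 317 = -18553 / 58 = -319.88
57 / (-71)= -57 / 71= -0.80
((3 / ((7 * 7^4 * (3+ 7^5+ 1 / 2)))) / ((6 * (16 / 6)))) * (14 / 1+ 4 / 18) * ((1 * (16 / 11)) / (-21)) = -256 / 391592225871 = -0.00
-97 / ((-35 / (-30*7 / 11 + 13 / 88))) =-161699 / 3080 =-52.50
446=446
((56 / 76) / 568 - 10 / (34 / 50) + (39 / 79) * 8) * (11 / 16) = -857353365 / 115949248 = -7.39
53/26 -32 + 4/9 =-6907/234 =-29.52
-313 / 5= -62.60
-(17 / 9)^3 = -6.74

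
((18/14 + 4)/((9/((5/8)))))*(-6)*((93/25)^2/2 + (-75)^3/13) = 928931361/13000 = 71456.26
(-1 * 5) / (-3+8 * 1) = -1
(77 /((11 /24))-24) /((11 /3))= 432 /11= 39.27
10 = 10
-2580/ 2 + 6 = -1284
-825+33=-792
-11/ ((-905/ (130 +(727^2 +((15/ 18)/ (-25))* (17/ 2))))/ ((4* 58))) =20237055674/ 13575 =1490759.17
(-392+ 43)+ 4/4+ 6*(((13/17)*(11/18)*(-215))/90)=-325613/918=-354.70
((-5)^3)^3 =-1953125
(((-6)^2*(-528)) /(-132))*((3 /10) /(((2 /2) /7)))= 1512 /5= 302.40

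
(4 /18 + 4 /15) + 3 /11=377 /495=0.76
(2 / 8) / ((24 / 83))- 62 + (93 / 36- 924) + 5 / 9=-282815 / 288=-982.00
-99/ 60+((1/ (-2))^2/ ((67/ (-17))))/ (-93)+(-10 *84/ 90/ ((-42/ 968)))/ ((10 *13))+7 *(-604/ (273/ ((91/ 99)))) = -1141170607/ 80192970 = -14.23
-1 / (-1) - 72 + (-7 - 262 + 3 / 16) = -5437 / 16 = -339.81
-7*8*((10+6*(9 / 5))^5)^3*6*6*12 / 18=-2420468071401294679668710185107456 / 30517578125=-79313897763677624063384.29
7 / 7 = 1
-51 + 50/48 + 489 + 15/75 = 52709/120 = 439.24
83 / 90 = 0.92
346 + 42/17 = 5924/17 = 348.47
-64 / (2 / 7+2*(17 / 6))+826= 101906 / 125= 815.25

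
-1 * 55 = -55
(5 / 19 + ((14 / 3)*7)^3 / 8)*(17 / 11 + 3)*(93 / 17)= 203821900 / 1881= 108358.27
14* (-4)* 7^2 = -2744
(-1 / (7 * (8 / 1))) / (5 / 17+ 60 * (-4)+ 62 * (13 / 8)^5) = -34816 / 902346277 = -0.00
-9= -9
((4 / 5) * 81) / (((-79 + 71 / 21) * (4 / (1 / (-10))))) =1701 / 79400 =0.02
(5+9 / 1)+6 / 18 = 43 / 3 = 14.33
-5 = -5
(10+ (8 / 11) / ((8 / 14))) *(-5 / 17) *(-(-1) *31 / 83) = -19220 / 15521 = -1.24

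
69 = 69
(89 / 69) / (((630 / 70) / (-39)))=-1157 / 207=-5.59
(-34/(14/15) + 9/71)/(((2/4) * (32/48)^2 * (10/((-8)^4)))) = -166275072/2485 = -66911.50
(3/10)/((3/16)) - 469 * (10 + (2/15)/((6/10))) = -215668/45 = -4792.62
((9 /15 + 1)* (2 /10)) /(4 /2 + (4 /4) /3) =24 /175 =0.14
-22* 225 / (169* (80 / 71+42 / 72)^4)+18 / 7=-4549617665305758 / 5331175158255583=-0.85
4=4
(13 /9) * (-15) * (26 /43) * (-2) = 3380 /129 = 26.20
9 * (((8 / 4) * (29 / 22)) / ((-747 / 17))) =-493 / 913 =-0.54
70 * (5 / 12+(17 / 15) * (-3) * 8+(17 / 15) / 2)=-1835.17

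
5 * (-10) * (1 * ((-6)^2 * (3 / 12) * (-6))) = 2700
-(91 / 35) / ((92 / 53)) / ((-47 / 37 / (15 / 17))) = 76479 / 73508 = 1.04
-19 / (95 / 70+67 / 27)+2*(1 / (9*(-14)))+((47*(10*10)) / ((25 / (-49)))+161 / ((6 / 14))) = -808209656 / 91413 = -8841.30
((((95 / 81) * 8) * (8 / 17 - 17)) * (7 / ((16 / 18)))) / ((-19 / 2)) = 19670 / 153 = 128.56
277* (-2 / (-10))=277 / 5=55.40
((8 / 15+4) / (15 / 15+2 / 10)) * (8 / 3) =272 / 27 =10.07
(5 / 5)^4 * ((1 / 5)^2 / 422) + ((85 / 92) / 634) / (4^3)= 2314871 / 19691532800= 0.00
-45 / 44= -1.02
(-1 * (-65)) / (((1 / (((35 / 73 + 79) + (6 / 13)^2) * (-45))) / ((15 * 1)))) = -3318185250 / 949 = -3496507.11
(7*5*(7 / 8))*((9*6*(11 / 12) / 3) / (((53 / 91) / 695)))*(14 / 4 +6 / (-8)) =5624694075 / 3392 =1658223.49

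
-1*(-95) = 95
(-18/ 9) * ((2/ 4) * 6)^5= -486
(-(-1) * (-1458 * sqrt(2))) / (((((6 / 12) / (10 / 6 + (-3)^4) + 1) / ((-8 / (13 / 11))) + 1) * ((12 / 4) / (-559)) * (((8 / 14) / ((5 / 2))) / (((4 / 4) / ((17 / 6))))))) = 34585911360 * sqrt(2) / 70193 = 696819.70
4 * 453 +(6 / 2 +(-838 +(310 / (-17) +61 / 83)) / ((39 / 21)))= 24842768 / 18343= 1354.35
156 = 156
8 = 8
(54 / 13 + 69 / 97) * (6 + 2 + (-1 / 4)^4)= 12570615 / 322816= 38.94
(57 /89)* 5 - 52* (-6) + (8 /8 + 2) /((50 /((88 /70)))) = 24552249 /77875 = 315.28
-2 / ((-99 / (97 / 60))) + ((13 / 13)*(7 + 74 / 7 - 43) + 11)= -299291 / 20790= -14.40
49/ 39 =1.26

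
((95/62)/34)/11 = 95/23188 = 0.00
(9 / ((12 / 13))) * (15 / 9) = 65 / 4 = 16.25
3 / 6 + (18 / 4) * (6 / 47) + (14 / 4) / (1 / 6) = 2075 / 94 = 22.07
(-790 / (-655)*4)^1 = 4.82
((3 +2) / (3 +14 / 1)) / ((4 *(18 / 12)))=5 / 102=0.05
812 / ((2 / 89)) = 36134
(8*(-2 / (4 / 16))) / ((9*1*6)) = -32 / 27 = -1.19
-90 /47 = -1.91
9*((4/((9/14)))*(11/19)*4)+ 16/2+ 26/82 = 107503/779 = 138.00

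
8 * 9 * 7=504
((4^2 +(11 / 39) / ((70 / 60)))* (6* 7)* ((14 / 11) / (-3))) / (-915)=41384 / 130845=0.32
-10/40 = -1/4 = -0.25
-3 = -3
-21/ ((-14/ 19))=57/ 2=28.50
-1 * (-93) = 93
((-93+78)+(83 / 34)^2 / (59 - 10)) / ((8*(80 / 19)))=-16012649 / 36252160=-0.44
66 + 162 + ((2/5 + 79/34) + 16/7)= 277281/1190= 233.01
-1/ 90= -0.01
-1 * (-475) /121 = 475 /121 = 3.93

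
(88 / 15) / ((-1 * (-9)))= 88 / 135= 0.65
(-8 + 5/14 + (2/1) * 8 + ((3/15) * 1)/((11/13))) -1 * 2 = 5077/770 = 6.59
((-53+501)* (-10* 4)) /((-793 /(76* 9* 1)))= 12257280 /793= 15456.85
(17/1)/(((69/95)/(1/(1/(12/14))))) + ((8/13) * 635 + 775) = 2481945/2093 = 1185.83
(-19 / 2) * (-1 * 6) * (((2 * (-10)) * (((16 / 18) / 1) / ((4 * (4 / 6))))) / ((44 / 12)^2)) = -3420 / 121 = -28.26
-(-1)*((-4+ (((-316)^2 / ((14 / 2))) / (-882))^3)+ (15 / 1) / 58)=-7225108737303767 / 1706231211174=-4234.54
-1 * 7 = -7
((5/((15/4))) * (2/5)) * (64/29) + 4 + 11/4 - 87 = -137587/1740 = -79.07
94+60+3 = 157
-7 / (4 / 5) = -35 / 4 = -8.75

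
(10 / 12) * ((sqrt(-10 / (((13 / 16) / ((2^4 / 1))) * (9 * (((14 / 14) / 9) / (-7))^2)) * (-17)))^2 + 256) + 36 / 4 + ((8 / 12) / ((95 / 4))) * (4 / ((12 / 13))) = 13677000587 / 11115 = 1230499.38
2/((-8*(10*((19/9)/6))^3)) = -0.01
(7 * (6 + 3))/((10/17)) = 1071/10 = 107.10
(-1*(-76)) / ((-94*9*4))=-19 / 846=-0.02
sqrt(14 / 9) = sqrt(14) / 3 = 1.25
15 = 15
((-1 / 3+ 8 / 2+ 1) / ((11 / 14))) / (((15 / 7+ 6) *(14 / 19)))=98 / 99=0.99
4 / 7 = 0.57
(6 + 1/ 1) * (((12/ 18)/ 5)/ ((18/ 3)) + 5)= 1582/ 45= 35.16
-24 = -24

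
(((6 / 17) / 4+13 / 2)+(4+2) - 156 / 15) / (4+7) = 186 / 935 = 0.20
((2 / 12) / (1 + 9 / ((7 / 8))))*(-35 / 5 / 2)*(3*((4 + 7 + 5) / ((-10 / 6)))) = 588 / 395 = 1.49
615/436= 1.41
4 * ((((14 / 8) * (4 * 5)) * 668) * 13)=1215760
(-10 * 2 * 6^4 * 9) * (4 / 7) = -933120 / 7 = -133302.86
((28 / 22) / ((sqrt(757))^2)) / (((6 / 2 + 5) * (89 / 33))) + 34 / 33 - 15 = -124235119 / 8893236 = -13.97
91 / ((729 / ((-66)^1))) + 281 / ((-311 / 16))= -1715150 / 75573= -22.70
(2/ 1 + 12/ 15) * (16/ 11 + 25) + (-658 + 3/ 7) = -224647/ 385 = -583.50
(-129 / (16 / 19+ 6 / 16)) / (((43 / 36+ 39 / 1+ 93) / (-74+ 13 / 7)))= 71294688 / 1241905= 57.41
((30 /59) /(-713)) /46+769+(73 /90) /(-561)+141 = 44454470644057 /48851145090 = 910.00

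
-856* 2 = -1712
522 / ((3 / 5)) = 870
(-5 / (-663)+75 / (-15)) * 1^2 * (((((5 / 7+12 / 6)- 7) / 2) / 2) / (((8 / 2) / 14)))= 8275 / 442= 18.72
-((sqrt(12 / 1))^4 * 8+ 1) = -1153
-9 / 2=-4.50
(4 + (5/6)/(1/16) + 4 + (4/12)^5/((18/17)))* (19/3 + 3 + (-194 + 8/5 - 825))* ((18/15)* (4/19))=-5644911236/1038825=-5433.94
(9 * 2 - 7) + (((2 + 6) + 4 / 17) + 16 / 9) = 3215 / 153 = 21.01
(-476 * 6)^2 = 8156736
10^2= 100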